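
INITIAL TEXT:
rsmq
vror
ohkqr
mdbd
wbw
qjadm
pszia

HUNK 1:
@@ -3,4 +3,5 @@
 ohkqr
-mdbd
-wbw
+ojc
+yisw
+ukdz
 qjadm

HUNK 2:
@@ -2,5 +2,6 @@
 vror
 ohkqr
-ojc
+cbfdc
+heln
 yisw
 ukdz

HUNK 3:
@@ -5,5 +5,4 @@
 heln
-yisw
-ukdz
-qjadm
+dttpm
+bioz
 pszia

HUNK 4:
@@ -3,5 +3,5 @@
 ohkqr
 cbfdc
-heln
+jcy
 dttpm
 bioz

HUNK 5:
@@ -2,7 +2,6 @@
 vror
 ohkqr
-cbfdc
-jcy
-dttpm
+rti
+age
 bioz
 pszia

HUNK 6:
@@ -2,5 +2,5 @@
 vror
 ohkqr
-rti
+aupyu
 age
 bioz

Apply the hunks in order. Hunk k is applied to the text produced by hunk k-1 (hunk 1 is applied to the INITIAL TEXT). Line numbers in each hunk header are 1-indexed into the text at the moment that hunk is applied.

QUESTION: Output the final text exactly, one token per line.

Hunk 1: at line 3 remove [mdbd,wbw] add [ojc,yisw,ukdz] -> 8 lines: rsmq vror ohkqr ojc yisw ukdz qjadm pszia
Hunk 2: at line 2 remove [ojc] add [cbfdc,heln] -> 9 lines: rsmq vror ohkqr cbfdc heln yisw ukdz qjadm pszia
Hunk 3: at line 5 remove [yisw,ukdz,qjadm] add [dttpm,bioz] -> 8 lines: rsmq vror ohkqr cbfdc heln dttpm bioz pszia
Hunk 4: at line 3 remove [heln] add [jcy] -> 8 lines: rsmq vror ohkqr cbfdc jcy dttpm bioz pszia
Hunk 5: at line 2 remove [cbfdc,jcy,dttpm] add [rti,age] -> 7 lines: rsmq vror ohkqr rti age bioz pszia
Hunk 6: at line 2 remove [rti] add [aupyu] -> 7 lines: rsmq vror ohkqr aupyu age bioz pszia

Answer: rsmq
vror
ohkqr
aupyu
age
bioz
pszia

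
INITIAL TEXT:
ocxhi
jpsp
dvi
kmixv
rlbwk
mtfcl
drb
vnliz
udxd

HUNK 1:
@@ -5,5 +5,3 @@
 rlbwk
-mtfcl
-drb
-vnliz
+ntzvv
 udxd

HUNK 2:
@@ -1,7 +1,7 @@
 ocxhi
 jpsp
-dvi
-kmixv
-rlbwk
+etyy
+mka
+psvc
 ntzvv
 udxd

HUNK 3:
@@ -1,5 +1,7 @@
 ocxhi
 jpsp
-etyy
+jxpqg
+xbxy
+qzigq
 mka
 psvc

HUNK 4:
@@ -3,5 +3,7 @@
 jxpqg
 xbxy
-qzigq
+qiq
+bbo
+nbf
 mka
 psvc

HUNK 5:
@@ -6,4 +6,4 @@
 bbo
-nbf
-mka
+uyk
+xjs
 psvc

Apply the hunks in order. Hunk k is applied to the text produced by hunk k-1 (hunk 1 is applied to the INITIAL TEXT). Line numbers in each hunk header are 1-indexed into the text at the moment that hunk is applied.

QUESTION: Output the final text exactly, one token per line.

Answer: ocxhi
jpsp
jxpqg
xbxy
qiq
bbo
uyk
xjs
psvc
ntzvv
udxd

Derivation:
Hunk 1: at line 5 remove [mtfcl,drb,vnliz] add [ntzvv] -> 7 lines: ocxhi jpsp dvi kmixv rlbwk ntzvv udxd
Hunk 2: at line 1 remove [dvi,kmixv,rlbwk] add [etyy,mka,psvc] -> 7 lines: ocxhi jpsp etyy mka psvc ntzvv udxd
Hunk 3: at line 1 remove [etyy] add [jxpqg,xbxy,qzigq] -> 9 lines: ocxhi jpsp jxpqg xbxy qzigq mka psvc ntzvv udxd
Hunk 4: at line 3 remove [qzigq] add [qiq,bbo,nbf] -> 11 lines: ocxhi jpsp jxpqg xbxy qiq bbo nbf mka psvc ntzvv udxd
Hunk 5: at line 6 remove [nbf,mka] add [uyk,xjs] -> 11 lines: ocxhi jpsp jxpqg xbxy qiq bbo uyk xjs psvc ntzvv udxd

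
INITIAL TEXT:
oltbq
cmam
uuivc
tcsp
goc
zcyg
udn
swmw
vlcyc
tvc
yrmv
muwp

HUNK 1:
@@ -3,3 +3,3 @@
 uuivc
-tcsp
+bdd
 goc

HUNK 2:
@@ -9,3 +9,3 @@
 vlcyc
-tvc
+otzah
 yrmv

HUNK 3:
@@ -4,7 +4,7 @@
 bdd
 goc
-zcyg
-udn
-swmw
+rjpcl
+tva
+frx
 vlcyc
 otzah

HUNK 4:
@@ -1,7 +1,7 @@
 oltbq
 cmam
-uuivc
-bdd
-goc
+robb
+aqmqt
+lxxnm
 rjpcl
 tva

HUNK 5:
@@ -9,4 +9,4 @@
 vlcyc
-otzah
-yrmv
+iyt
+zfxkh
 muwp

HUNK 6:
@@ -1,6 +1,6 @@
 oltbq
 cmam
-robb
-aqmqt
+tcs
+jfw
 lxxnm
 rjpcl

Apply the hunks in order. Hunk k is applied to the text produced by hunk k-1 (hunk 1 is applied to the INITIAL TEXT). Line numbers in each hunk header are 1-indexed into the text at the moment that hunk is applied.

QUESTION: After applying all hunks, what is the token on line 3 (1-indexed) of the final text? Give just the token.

Answer: tcs

Derivation:
Hunk 1: at line 3 remove [tcsp] add [bdd] -> 12 lines: oltbq cmam uuivc bdd goc zcyg udn swmw vlcyc tvc yrmv muwp
Hunk 2: at line 9 remove [tvc] add [otzah] -> 12 lines: oltbq cmam uuivc bdd goc zcyg udn swmw vlcyc otzah yrmv muwp
Hunk 3: at line 4 remove [zcyg,udn,swmw] add [rjpcl,tva,frx] -> 12 lines: oltbq cmam uuivc bdd goc rjpcl tva frx vlcyc otzah yrmv muwp
Hunk 4: at line 1 remove [uuivc,bdd,goc] add [robb,aqmqt,lxxnm] -> 12 lines: oltbq cmam robb aqmqt lxxnm rjpcl tva frx vlcyc otzah yrmv muwp
Hunk 5: at line 9 remove [otzah,yrmv] add [iyt,zfxkh] -> 12 lines: oltbq cmam robb aqmqt lxxnm rjpcl tva frx vlcyc iyt zfxkh muwp
Hunk 6: at line 1 remove [robb,aqmqt] add [tcs,jfw] -> 12 lines: oltbq cmam tcs jfw lxxnm rjpcl tva frx vlcyc iyt zfxkh muwp
Final line 3: tcs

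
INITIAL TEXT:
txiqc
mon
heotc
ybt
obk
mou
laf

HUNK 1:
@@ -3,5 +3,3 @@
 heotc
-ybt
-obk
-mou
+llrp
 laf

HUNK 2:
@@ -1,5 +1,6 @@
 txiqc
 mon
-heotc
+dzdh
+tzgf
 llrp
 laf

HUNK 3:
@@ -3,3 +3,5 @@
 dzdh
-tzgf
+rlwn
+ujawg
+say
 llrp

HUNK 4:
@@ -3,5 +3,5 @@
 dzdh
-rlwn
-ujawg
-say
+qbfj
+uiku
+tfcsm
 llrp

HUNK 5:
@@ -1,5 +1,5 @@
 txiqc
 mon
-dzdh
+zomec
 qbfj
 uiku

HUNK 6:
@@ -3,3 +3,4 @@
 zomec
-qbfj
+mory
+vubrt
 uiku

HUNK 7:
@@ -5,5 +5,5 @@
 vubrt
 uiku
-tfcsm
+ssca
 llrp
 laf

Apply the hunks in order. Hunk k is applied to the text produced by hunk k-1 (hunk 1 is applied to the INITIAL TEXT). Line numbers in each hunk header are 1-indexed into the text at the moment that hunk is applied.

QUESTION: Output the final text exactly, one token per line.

Hunk 1: at line 3 remove [ybt,obk,mou] add [llrp] -> 5 lines: txiqc mon heotc llrp laf
Hunk 2: at line 1 remove [heotc] add [dzdh,tzgf] -> 6 lines: txiqc mon dzdh tzgf llrp laf
Hunk 3: at line 3 remove [tzgf] add [rlwn,ujawg,say] -> 8 lines: txiqc mon dzdh rlwn ujawg say llrp laf
Hunk 4: at line 3 remove [rlwn,ujawg,say] add [qbfj,uiku,tfcsm] -> 8 lines: txiqc mon dzdh qbfj uiku tfcsm llrp laf
Hunk 5: at line 1 remove [dzdh] add [zomec] -> 8 lines: txiqc mon zomec qbfj uiku tfcsm llrp laf
Hunk 6: at line 3 remove [qbfj] add [mory,vubrt] -> 9 lines: txiqc mon zomec mory vubrt uiku tfcsm llrp laf
Hunk 7: at line 5 remove [tfcsm] add [ssca] -> 9 lines: txiqc mon zomec mory vubrt uiku ssca llrp laf

Answer: txiqc
mon
zomec
mory
vubrt
uiku
ssca
llrp
laf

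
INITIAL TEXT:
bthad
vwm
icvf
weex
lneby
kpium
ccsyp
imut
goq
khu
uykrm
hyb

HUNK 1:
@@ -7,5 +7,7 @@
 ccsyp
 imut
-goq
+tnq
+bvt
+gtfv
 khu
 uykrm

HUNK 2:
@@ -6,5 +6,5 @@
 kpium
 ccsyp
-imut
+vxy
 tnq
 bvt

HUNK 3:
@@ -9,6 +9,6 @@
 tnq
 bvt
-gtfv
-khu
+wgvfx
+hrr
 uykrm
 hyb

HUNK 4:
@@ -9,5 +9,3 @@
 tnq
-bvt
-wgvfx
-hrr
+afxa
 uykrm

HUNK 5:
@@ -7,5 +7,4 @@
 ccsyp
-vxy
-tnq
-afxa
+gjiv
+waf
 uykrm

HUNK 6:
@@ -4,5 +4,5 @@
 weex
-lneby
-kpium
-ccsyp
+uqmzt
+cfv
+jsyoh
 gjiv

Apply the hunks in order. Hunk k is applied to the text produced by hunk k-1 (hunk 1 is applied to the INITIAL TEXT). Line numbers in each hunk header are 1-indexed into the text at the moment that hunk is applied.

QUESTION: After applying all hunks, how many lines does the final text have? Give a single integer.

Answer: 11

Derivation:
Hunk 1: at line 7 remove [goq] add [tnq,bvt,gtfv] -> 14 lines: bthad vwm icvf weex lneby kpium ccsyp imut tnq bvt gtfv khu uykrm hyb
Hunk 2: at line 6 remove [imut] add [vxy] -> 14 lines: bthad vwm icvf weex lneby kpium ccsyp vxy tnq bvt gtfv khu uykrm hyb
Hunk 3: at line 9 remove [gtfv,khu] add [wgvfx,hrr] -> 14 lines: bthad vwm icvf weex lneby kpium ccsyp vxy tnq bvt wgvfx hrr uykrm hyb
Hunk 4: at line 9 remove [bvt,wgvfx,hrr] add [afxa] -> 12 lines: bthad vwm icvf weex lneby kpium ccsyp vxy tnq afxa uykrm hyb
Hunk 5: at line 7 remove [vxy,tnq,afxa] add [gjiv,waf] -> 11 lines: bthad vwm icvf weex lneby kpium ccsyp gjiv waf uykrm hyb
Hunk 6: at line 4 remove [lneby,kpium,ccsyp] add [uqmzt,cfv,jsyoh] -> 11 lines: bthad vwm icvf weex uqmzt cfv jsyoh gjiv waf uykrm hyb
Final line count: 11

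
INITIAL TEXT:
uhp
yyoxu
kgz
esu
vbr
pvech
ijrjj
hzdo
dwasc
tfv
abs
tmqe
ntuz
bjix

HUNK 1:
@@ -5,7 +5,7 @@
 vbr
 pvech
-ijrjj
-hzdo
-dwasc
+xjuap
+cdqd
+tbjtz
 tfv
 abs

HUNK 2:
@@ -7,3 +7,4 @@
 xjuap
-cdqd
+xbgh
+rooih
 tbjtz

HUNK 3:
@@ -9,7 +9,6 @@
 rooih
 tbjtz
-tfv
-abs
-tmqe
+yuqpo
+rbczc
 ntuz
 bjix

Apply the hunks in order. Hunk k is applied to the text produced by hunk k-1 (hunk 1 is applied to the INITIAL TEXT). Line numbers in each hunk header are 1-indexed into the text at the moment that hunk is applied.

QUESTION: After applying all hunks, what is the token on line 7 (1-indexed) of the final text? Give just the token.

Hunk 1: at line 5 remove [ijrjj,hzdo,dwasc] add [xjuap,cdqd,tbjtz] -> 14 lines: uhp yyoxu kgz esu vbr pvech xjuap cdqd tbjtz tfv abs tmqe ntuz bjix
Hunk 2: at line 7 remove [cdqd] add [xbgh,rooih] -> 15 lines: uhp yyoxu kgz esu vbr pvech xjuap xbgh rooih tbjtz tfv abs tmqe ntuz bjix
Hunk 3: at line 9 remove [tfv,abs,tmqe] add [yuqpo,rbczc] -> 14 lines: uhp yyoxu kgz esu vbr pvech xjuap xbgh rooih tbjtz yuqpo rbczc ntuz bjix
Final line 7: xjuap

Answer: xjuap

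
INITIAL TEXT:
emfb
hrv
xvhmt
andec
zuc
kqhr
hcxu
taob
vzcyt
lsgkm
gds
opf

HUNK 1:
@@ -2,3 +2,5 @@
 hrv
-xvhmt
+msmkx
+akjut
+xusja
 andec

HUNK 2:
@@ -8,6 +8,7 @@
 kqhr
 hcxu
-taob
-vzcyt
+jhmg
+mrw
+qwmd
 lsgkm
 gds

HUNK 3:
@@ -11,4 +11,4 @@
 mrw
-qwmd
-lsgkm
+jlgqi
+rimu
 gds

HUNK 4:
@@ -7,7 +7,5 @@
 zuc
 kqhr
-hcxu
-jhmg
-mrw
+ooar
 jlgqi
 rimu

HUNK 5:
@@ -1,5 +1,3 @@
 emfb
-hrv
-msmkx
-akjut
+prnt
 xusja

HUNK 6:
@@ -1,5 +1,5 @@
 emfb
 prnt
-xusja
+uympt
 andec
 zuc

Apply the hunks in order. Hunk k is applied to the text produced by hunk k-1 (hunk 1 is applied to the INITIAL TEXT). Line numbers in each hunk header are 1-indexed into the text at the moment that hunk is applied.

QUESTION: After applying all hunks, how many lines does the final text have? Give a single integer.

Hunk 1: at line 2 remove [xvhmt] add [msmkx,akjut,xusja] -> 14 lines: emfb hrv msmkx akjut xusja andec zuc kqhr hcxu taob vzcyt lsgkm gds opf
Hunk 2: at line 8 remove [taob,vzcyt] add [jhmg,mrw,qwmd] -> 15 lines: emfb hrv msmkx akjut xusja andec zuc kqhr hcxu jhmg mrw qwmd lsgkm gds opf
Hunk 3: at line 11 remove [qwmd,lsgkm] add [jlgqi,rimu] -> 15 lines: emfb hrv msmkx akjut xusja andec zuc kqhr hcxu jhmg mrw jlgqi rimu gds opf
Hunk 4: at line 7 remove [hcxu,jhmg,mrw] add [ooar] -> 13 lines: emfb hrv msmkx akjut xusja andec zuc kqhr ooar jlgqi rimu gds opf
Hunk 5: at line 1 remove [hrv,msmkx,akjut] add [prnt] -> 11 lines: emfb prnt xusja andec zuc kqhr ooar jlgqi rimu gds opf
Hunk 6: at line 1 remove [xusja] add [uympt] -> 11 lines: emfb prnt uympt andec zuc kqhr ooar jlgqi rimu gds opf
Final line count: 11

Answer: 11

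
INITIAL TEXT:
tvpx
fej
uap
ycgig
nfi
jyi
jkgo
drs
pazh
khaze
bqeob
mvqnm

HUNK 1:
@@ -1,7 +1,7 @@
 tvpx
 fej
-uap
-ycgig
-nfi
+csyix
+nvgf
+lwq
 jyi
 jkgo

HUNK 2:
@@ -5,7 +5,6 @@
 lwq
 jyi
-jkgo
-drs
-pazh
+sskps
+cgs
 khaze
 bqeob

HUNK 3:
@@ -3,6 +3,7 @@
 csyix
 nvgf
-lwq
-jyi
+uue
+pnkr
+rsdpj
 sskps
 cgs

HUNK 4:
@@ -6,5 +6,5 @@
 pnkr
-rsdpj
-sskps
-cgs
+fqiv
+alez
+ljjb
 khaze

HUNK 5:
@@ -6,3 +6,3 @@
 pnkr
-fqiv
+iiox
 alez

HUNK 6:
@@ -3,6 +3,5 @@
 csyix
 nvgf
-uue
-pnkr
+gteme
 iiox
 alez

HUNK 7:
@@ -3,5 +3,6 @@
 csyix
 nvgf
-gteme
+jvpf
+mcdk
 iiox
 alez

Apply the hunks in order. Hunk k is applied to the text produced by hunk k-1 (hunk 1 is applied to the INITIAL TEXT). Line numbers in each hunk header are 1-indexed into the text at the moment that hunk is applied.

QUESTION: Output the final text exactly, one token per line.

Answer: tvpx
fej
csyix
nvgf
jvpf
mcdk
iiox
alez
ljjb
khaze
bqeob
mvqnm

Derivation:
Hunk 1: at line 1 remove [uap,ycgig,nfi] add [csyix,nvgf,lwq] -> 12 lines: tvpx fej csyix nvgf lwq jyi jkgo drs pazh khaze bqeob mvqnm
Hunk 2: at line 5 remove [jkgo,drs,pazh] add [sskps,cgs] -> 11 lines: tvpx fej csyix nvgf lwq jyi sskps cgs khaze bqeob mvqnm
Hunk 3: at line 3 remove [lwq,jyi] add [uue,pnkr,rsdpj] -> 12 lines: tvpx fej csyix nvgf uue pnkr rsdpj sskps cgs khaze bqeob mvqnm
Hunk 4: at line 6 remove [rsdpj,sskps,cgs] add [fqiv,alez,ljjb] -> 12 lines: tvpx fej csyix nvgf uue pnkr fqiv alez ljjb khaze bqeob mvqnm
Hunk 5: at line 6 remove [fqiv] add [iiox] -> 12 lines: tvpx fej csyix nvgf uue pnkr iiox alez ljjb khaze bqeob mvqnm
Hunk 6: at line 3 remove [uue,pnkr] add [gteme] -> 11 lines: tvpx fej csyix nvgf gteme iiox alez ljjb khaze bqeob mvqnm
Hunk 7: at line 3 remove [gteme] add [jvpf,mcdk] -> 12 lines: tvpx fej csyix nvgf jvpf mcdk iiox alez ljjb khaze bqeob mvqnm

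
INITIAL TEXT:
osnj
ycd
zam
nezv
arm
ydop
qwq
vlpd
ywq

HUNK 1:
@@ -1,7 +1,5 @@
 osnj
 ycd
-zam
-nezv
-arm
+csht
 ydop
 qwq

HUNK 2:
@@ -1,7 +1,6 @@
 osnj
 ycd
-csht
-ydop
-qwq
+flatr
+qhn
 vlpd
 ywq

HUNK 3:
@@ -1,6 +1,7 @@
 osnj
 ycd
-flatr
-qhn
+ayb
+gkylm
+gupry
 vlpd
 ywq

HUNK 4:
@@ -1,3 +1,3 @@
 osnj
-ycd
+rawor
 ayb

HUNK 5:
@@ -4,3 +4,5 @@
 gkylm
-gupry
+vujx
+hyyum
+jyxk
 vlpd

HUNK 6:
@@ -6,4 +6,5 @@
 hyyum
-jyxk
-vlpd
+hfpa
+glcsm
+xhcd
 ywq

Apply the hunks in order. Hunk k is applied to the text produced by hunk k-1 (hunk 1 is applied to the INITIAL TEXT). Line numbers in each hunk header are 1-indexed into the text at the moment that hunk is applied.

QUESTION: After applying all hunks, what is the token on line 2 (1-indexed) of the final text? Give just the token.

Hunk 1: at line 1 remove [zam,nezv,arm] add [csht] -> 7 lines: osnj ycd csht ydop qwq vlpd ywq
Hunk 2: at line 1 remove [csht,ydop,qwq] add [flatr,qhn] -> 6 lines: osnj ycd flatr qhn vlpd ywq
Hunk 3: at line 1 remove [flatr,qhn] add [ayb,gkylm,gupry] -> 7 lines: osnj ycd ayb gkylm gupry vlpd ywq
Hunk 4: at line 1 remove [ycd] add [rawor] -> 7 lines: osnj rawor ayb gkylm gupry vlpd ywq
Hunk 5: at line 4 remove [gupry] add [vujx,hyyum,jyxk] -> 9 lines: osnj rawor ayb gkylm vujx hyyum jyxk vlpd ywq
Hunk 6: at line 6 remove [jyxk,vlpd] add [hfpa,glcsm,xhcd] -> 10 lines: osnj rawor ayb gkylm vujx hyyum hfpa glcsm xhcd ywq
Final line 2: rawor

Answer: rawor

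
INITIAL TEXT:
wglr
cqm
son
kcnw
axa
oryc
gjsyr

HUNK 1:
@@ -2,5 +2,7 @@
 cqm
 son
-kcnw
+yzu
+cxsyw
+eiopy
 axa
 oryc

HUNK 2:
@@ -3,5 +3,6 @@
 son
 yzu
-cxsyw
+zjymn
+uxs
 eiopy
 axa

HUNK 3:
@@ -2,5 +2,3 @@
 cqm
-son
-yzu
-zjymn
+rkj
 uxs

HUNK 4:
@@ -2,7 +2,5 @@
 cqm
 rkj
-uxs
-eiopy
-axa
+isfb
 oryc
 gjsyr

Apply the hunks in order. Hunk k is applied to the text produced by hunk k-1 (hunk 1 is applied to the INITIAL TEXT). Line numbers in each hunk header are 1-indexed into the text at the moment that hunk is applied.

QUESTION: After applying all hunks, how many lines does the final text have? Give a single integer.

Answer: 6

Derivation:
Hunk 1: at line 2 remove [kcnw] add [yzu,cxsyw,eiopy] -> 9 lines: wglr cqm son yzu cxsyw eiopy axa oryc gjsyr
Hunk 2: at line 3 remove [cxsyw] add [zjymn,uxs] -> 10 lines: wglr cqm son yzu zjymn uxs eiopy axa oryc gjsyr
Hunk 3: at line 2 remove [son,yzu,zjymn] add [rkj] -> 8 lines: wglr cqm rkj uxs eiopy axa oryc gjsyr
Hunk 4: at line 2 remove [uxs,eiopy,axa] add [isfb] -> 6 lines: wglr cqm rkj isfb oryc gjsyr
Final line count: 6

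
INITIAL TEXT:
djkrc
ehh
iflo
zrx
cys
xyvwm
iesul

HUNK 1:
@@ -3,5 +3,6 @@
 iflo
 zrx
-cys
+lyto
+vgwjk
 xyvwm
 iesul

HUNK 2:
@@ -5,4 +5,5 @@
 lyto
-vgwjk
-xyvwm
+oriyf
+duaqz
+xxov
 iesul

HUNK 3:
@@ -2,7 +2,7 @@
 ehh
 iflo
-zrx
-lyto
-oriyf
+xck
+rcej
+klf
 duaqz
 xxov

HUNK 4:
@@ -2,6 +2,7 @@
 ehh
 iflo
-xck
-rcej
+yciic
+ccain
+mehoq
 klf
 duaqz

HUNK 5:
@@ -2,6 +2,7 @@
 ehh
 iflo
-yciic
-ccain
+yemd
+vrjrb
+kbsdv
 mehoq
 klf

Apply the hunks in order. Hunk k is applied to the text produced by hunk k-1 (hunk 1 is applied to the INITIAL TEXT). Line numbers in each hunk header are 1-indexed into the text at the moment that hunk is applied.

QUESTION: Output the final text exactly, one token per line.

Hunk 1: at line 3 remove [cys] add [lyto,vgwjk] -> 8 lines: djkrc ehh iflo zrx lyto vgwjk xyvwm iesul
Hunk 2: at line 5 remove [vgwjk,xyvwm] add [oriyf,duaqz,xxov] -> 9 lines: djkrc ehh iflo zrx lyto oriyf duaqz xxov iesul
Hunk 3: at line 2 remove [zrx,lyto,oriyf] add [xck,rcej,klf] -> 9 lines: djkrc ehh iflo xck rcej klf duaqz xxov iesul
Hunk 4: at line 2 remove [xck,rcej] add [yciic,ccain,mehoq] -> 10 lines: djkrc ehh iflo yciic ccain mehoq klf duaqz xxov iesul
Hunk 5: at line 2 remove [yciic,ccain] add [yemd,vrjrb,kbsdv] -> 11 lines: djkrc ehh iflo yemd vrjrb kbsdv mehoq klf duaqz xxov iesul

Answer: djkrc
ehh
iflo
yemd
vrjrb
kbsdv
mehoq
klf
duaqz
xxov
iesul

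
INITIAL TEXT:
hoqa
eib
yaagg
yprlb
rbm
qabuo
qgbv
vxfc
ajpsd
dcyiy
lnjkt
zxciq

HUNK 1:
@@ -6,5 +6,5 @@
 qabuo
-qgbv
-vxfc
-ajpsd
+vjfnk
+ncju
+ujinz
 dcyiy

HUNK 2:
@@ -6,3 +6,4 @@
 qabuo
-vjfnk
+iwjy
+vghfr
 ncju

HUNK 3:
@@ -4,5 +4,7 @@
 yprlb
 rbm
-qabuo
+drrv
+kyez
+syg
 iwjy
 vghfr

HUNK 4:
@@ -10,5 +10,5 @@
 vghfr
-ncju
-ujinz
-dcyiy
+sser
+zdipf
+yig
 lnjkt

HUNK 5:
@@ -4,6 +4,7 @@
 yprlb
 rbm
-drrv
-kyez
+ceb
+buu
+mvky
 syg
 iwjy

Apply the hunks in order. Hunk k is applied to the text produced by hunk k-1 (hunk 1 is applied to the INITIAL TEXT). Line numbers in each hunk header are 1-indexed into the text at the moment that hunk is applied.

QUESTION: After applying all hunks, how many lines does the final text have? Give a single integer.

Answer: 16

Derivation:
Hunk 1: at line 6 remove [qgbv,vxfc,ajpsd] add [vjfnk,ncju,ujinz] -> 12 lines: hoqa eib yaagg yprlb rbm qabuo vjfnk ncju ujinz dcyiy lnjkt zxciq
Hunk 2: at line 6 remove [vjfnk] add [iwjy,vghfr] -> 13 lines: hoqa eib yaagg yprlb rbm qabuo iwjy vghfr ncju ujinz dcyiy lnjkt zxciq
Hunk 3: at line 4 remove [qabuo] add [drrv,kyez,syg] -> 15 lines: hoqa eib yaagg yprlb rbm drrv kyez syg iwjy vghfr ncju ujinz dcyiy lnjkt zxciq
Hunk 4: at line 10 remove [ncju,ujinz,dcyiy] add [sser,zdipf,yig] -> 15 lines: hoqa eib yaagg yprlb rbm drrv kyez syg iwjy vghfr sser zdipf yig lnjkt zxciq
Hunk 5: at line 4 remove [drrv,kyez] add [ceb,buu,mvky] -> 16 lines: hoqa eib yaagg yprlb rbm ceb buu mvky syg iwjy vghfr sser zdipf yig lnjkt zxciq
Final line count: 16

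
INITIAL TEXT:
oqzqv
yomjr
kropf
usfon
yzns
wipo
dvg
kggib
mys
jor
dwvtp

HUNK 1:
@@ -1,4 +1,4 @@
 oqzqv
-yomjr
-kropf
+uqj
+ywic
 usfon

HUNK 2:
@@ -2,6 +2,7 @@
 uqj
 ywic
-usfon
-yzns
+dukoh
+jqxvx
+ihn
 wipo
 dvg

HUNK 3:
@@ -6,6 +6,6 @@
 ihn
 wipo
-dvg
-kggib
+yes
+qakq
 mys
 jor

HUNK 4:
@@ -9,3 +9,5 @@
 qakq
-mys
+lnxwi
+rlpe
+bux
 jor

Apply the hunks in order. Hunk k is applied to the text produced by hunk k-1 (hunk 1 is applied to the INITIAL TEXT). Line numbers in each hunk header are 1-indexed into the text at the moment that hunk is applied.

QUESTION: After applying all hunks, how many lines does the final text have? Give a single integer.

Answer: 14

Derivation:
Hunk 1: at line 1 remove [yomjr,kropf] add [uqj,ywic] -> 11 lines: oqzqv uqj ywic usfon yzns wipo dvg kggib mys jor dwvtp
Hunk 2: at line 2 remove [usfon,yzns] add [dukoh,jqxvx,ihn] -> 12 lines: oqzqv uqj ywic dukoh jqxvx ihn wipo dvg kggib mys jor dwvtp
Hunk 3: at line 6 remove [dvg,kggib] add [yes,qakq] -> 12 lines: oqzqv uqj ywic dukoh jqxvx ihn wipo yes qakq mys jor dwvtp
Hunk 4: at line 9 remove [mys] add [lnxwi,rlpe,bux] -> 14 lines: oqzqv uqj ywic dukoh jqxvx ihn wipo yes qakq lnxwi rlpe bux jor dwvtp
Final line count: 14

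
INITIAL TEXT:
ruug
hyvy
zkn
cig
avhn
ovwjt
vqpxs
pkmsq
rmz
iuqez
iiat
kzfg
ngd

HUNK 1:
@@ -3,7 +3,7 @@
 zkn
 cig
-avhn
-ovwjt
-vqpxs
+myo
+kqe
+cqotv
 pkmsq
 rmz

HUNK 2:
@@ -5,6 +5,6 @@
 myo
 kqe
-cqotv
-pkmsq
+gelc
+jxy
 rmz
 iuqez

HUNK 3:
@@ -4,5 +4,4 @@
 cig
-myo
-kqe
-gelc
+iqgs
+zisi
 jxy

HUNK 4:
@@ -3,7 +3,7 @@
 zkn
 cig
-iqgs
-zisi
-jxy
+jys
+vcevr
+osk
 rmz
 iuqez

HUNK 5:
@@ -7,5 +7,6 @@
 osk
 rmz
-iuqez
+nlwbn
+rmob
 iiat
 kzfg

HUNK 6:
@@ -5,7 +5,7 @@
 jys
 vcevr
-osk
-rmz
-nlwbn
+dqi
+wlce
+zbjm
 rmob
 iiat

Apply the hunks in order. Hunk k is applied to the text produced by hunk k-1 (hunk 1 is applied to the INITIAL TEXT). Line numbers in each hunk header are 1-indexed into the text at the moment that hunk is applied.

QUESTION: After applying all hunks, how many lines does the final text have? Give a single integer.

Hunk 1: at line 3 remove [avhn,ovwjt,vqpxs] add [myo,kqe,cqotv] -> 13 lines: ruug hyvy zkn cig myo kqe cqotv pkmsq rmz iuqez iiat kzfg ngd
Hunk 2: at line 5 remove [cqotv,pkmsq] add [gelc,jxy] -> 13 lines: ruug hyvy zkn cig myo kqe gelc jxy rmz iuqez iiat kzfg ngd
Hunk 3: at line 4 remove [myo,kqe,gelc] add [iqgs,zisi] -> 12 lines: ruug hyvy zkn cig iqgs zisi jxy rmz iuqez iiat kzfg ngd
Hunk 4: at line 3 remove [iqgs,zisi,jxy] add [jys,vcevr,osk] -> 12 lines: ruug hyvy zkn cig jys vcevr osk rmz iuqez iiat kzfg ngd
Hunk 5: at line 7 remove [iuqez] add [nlwbn,rmob] -> 13 lines: ruug hyvy zkn cig jys vcevr osk rmz nlwbn rmob iiat kzfg ngd
Hunk 6: at line 5 remove [osk,rmz,nlwbn] add [dqi,wlce,zbjm] -> 13 lines: ruug hyvy zkn cig jys vcevr dqi wlce zbjm rmob iiat kzfg ngd
Final line count: 13

Answer: 13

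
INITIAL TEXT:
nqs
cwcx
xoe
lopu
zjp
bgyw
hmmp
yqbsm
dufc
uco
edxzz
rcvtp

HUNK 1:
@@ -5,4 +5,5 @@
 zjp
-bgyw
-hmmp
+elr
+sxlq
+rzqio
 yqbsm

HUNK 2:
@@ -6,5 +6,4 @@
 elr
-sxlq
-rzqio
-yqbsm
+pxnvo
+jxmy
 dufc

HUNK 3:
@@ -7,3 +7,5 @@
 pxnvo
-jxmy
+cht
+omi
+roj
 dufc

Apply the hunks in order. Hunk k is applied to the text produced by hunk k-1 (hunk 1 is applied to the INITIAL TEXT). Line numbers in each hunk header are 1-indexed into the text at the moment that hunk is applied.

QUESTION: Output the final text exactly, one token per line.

Hunk 1: at line 5 remove [bgyw,hmmp] add [elr,sxlq,rzqio] -> 13 lines: nqs cwcx xoe lopu zjp elr sxlq rzqio yqbsm dufc uco edxzz rcvtp
Hunk 2: at line 6 remove [sxlq,rzqio,yqbsm] add [pxnvo,jxmy] -> 12 lines: nqs cwcx xoe lopu zjp elr pxnvo jxmy dufc uco edxzz rcvtp
Hunk 3: at line 7 remove [jxmy] add [cht,omi,roj] -> 14 lines: nqs cwcx xoe lopu zjp elr pxnvo cht omi roj dufc uco edxzz rcvtp

Answer: nqs
cwcx
xoe
lopu
zjp
elr
pxnvo
cht
omi
roj
dufc
uco
edxzz
rcvtp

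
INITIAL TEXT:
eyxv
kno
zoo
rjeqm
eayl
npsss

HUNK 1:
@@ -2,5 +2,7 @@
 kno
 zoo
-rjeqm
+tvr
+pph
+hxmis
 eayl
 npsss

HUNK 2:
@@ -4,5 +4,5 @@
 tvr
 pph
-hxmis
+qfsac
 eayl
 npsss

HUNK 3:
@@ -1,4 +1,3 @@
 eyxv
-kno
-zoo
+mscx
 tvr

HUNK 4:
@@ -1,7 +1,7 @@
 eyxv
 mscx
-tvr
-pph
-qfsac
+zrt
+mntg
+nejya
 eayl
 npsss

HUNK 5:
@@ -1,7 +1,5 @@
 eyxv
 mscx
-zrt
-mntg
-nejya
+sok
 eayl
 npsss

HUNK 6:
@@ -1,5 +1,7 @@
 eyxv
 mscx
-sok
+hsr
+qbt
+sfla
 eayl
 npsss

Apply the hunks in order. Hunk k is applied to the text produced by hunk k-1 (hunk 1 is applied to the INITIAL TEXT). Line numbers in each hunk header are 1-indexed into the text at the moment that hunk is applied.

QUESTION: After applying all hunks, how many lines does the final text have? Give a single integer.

Hunk 1: at line 2 remove [rjeqm] add [tvr,pph,hxmis] -> 8 lines: eyxv kno zoo tvr pph hxmis eayl npsss
Hunk 2: at line 4 remove [hxmis] add [qfsac] -> 8 lines: eyxv kno zoo tvr pph qfsac eayl npsss
Hunk 3: at line 1 remove [kno,zoo] add [mscx] -> 7 lines: eyxv mscx tvr pph qfsac eayl npsss
Hunk 4: at line 1 remove [tvr,pph,qfsac] add [zrt,mntg,nejya] -> 7 lines: eyxv mscx zrt mntg nejya eayl npsss
Hunk 5: at line 1 remove [zrt,mntg,nejya] add [sok] -> 5 lines: eyxv mscx sok eayl npsss
Hunk 6: at line 1 remove [sok] add [hsr,qbt,sfla] -> 7 lines: eyxv mscx hsr qbt sfla eayl npsss
Final line count: 7

Answer: 7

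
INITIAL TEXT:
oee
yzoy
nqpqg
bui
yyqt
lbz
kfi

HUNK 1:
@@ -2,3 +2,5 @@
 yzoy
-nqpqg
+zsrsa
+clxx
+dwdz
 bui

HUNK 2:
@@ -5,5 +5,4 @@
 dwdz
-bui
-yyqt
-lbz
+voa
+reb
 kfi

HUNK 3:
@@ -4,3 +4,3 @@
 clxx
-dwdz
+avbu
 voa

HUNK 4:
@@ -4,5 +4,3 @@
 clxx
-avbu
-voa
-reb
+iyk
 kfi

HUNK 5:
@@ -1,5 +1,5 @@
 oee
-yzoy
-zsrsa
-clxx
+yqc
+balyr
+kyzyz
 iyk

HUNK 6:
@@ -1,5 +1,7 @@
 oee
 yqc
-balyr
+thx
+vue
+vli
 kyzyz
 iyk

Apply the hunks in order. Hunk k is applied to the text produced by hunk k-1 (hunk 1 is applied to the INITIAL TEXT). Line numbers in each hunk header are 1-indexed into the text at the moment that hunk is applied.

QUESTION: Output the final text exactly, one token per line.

Answer: oee
yqc
thx
vue
vli
kyzyz
iyk
kfi

Derivation:
Hunk 1: at line 2 remove [nqpqg] add [zsrsa,clxx,dwdz] -> 9 lines: oee yzoy zsrsa clxx dwdz bui yyqt lbz kfi
Hunk 2: at line 5 remove [bui,yyqt,lbz] add [voa,reb] -> 8 lines: oee yzoy zsrsa clxx dwdz voa reb kfi
Hunk 3: at line 4 remove [dwdz] add [avbu] -> 8 lines: oee yzoy zsrsa clxx avbu voa reb kfi
Hunk 4: at line 4 remove [avbu,voa,reb] add [iyk] -> 6 lines: oee yzoy zsrsa clxx iyk kfi
Hunk 5: at line 1 remove [yzoy,zsrsa,clxx] add [yqc,balyr,kyzyz] -> 6 lines: oee yqc balyr kyzyz iyk kfi
Hunk 6: at line 1 remove [balyr] add [thx,vue,vli] -> 8 lines: oee yqc thx vue vli kyzyz iyk kfi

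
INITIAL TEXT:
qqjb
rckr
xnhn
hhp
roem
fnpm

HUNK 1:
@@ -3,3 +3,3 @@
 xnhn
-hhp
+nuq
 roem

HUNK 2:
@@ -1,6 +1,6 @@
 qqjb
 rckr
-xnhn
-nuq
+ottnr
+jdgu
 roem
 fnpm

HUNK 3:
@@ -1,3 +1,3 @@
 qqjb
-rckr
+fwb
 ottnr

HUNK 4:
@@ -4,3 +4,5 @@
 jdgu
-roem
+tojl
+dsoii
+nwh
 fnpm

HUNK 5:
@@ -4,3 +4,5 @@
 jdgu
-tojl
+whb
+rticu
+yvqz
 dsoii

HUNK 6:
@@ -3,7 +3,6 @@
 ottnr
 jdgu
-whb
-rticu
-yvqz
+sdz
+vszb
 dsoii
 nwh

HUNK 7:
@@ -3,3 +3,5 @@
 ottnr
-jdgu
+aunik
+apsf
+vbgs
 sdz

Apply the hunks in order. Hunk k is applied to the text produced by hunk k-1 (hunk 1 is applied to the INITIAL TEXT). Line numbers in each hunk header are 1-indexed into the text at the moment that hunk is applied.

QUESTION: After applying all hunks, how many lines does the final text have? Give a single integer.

Answer: 11

Derivation:
Hunk 1: at line 3 remove [hhp] add [nuq] -> 6 lines: qqjb rckr xnhn nuq roem fnpm
Hunk 2: at line 1 remove [xnhn,nuq] add [ottnr,jdgu] -> 6 lines: qqjb rckr ottnr jdgu roem fnpm
Hunk 3: at line 1 remove [rckr] add [fwb] -> 6 lines: qqjb fwb ottnr jdgu roem fnpm
Hunk 4: at line 4 remove [roem] add [tojl,dsoii,nwh] -> 8 lines: qqjb fwb ottnr jdgu tojl dsoii nwh fnpm
Hunk 5: at line 4 remove [tojl] add [whb,rticu,yvqz] -> 10 lines: qqjb fwb ottnr jdgu whb rticu yvqz dsoii nwh fnpm
Hunk 6: at line 3 remove [whb,rticu,yvqz] add [sdz,vszb] -> 9 lines: qqjb fwb ottnr jdgu sdz vszb dsoii nwh fnpm
Hunk 7: at line 3 remove [jdgu] add [aunik,apsf,vbgs] -> 11 lines: qqjb fwb ottnr aunik apsf vbgs sdz vszb dsoii nwh fnpm
Final line count: 11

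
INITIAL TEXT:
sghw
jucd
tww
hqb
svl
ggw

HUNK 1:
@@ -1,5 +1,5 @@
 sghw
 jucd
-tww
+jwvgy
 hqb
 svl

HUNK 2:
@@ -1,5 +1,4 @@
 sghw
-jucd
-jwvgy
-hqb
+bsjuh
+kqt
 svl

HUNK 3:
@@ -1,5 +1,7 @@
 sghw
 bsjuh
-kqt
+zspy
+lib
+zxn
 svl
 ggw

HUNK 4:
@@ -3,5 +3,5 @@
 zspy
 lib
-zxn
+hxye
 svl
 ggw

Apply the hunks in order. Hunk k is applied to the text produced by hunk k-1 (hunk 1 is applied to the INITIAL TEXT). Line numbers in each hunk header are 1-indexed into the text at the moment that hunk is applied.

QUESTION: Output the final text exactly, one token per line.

Answer: sghw
bsjuh
zspy
lib
hxye
svl
ggw

Derivation:
Hunk 1: at line 1 remove [tww] add [jwvgy] -> 6 lines: sghw jucd jwvgy hqb svl ggw
Hunk 2: at line 1 remove [jucd,jwvgy,hqb] add [bsjuh,kqt] -> 5 lines: sghw bsjuh kqt svl ggw
Hunk 3: at line 1 remove [kqt] add [zspy,lib,zxn] -> 7 lines: sghw bsjuh zspy lib zxn svl ggw
Hunk 4: at line 3 remove [zxn] add [hxye] -> 7 lines: sghw bsjuh zspy lib hxye svl ggw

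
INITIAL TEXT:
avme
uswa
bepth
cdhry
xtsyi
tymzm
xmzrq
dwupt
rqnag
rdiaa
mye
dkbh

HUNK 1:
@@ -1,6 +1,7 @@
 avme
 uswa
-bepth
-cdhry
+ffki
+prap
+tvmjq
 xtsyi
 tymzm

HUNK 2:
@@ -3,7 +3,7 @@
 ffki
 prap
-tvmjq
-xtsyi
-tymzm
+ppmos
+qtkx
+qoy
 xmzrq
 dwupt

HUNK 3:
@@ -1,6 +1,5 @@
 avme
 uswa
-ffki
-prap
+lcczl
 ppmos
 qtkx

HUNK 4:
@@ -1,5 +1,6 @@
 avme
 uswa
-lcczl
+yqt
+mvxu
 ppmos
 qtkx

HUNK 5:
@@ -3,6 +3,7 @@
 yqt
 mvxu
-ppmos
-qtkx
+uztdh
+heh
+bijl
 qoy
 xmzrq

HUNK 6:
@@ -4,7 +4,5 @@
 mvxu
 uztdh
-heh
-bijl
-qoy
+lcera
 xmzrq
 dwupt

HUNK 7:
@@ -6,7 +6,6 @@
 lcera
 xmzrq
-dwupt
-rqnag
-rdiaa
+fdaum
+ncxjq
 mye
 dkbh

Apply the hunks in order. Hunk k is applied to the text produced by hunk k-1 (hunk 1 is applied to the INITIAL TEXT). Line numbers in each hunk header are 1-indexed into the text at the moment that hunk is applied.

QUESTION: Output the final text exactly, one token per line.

Answer: avme
uswa
yqt
mvxu
uztdh
lcera
xmzrq
fdaum
ncxjq
mye
dkbh

Derivation:
Hunk 1: at line 1 remove [bepth,cdhry] add [ffki,prap,tvmjq] -> 13 lines: avme uswa ffki prap tvmjq xtsyi tymzm xmzrq dwupt rqnag rdiaa mye dkbh
Hunk 2: at line 3 remove [tvmjq,xtsyi,tymzm] add [ppmos,qtkx,qoy] -> 13 lines: avme uswa ffki prap ppmos qtkx qoy xmzrq dwupt rqnag rdiaa mye dkbh
Hunk 3: at line 1 remove [ffki,prap] add [lcczl] -> 12 lines: avme uswa lcczl ppmos qtkx qoy xmzrq dwupt rqnag rdiaa mye dkbh
Hunk 4: at line 1 remove [lcczl] add [yqt,mvxu] -> 13 lines: avme uswa yqt mvxu ppmos qtkx qoy xmzrq dwupt rqnag rdiaa mye dkbh
Hunk 5: at line 3 remove [ppmos,qtkx] add [uztdh,heh,bijl] -> 14 lines: avme uswa yqt mvxu uztdh heh bijl qoy xmzrq dwupt rqnag rdiaa mye dkbh
Hunk 6: at line 4 remove [heh,bijl,qoy] add [lcera] -> 12 lines: avme uswa yqt mvxu uztdh lcera xmzrq dwupt rqnag rdiaa mye dkbh
Hunk 7: at line 6 remove [dwupt,rqnag,rdiaa] add [fdaum,ncxjq] -> 11 lines: avme uswa yqt mvxu uztdh lcera xmzrq fdaum ncxjq mye dkbh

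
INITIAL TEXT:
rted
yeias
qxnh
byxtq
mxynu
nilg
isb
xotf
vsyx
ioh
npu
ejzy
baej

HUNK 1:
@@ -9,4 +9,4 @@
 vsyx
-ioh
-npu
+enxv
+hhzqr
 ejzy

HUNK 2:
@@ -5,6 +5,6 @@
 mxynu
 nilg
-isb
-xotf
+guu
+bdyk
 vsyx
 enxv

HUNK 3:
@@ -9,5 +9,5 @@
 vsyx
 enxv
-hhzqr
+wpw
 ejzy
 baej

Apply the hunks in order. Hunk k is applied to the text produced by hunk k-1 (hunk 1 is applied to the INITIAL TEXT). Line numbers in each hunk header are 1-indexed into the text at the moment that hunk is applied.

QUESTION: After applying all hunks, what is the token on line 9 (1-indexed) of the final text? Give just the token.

Hunk 1: at line 9 remove [ioh,npu] add [enxv,hhzqr] -> 13 lines: rted yeias qxnh byxtq mxynu nilg isb xotf vsyx enxv hhzqr ejzy baej
Hunk 2: at line 5 remove [isb,xotf] add [guu,bdyk] -> 13 lines: rted yeias qxnh byxtq mxynu nilg guu bdyk vsyx enxv hhzqr ejzy baej
Hunk 3: at line 9 remove [hhzqr] add [wpw] -> 13 lines: rted yeias qxnh byxtq mxynu nilg guu bdyk vsyx enxv wpw ejzy baej
Final line 9: vsyx

Answer: vsyx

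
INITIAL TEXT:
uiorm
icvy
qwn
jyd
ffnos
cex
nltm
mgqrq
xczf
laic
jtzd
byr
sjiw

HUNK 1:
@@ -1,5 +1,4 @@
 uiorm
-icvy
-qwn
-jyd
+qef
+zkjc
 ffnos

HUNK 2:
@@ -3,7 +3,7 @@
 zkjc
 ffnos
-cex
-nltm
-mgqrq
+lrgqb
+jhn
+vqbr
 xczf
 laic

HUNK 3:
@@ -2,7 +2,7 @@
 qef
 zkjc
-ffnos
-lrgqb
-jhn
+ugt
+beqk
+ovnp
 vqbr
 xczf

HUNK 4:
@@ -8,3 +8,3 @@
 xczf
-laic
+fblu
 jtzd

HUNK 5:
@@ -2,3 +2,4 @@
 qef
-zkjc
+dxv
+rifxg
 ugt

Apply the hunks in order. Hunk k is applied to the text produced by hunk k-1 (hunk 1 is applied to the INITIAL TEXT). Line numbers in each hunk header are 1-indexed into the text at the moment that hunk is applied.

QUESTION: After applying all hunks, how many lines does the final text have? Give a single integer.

Hunk 1: at line 1 remove [icvy,qwn,jyd] add [qef,zkjc] -> 12 lines: uiorm qef zkjc ffnos cex nltm mgqrq xczf laic jtzd byr sjiw
Hunk 2: at line 3 remove [cex,nltm,mgqrq] add [lrgqb,jhn,vqbr] -> 12 lines: uiorm qef zkjc ffnos lrgqb jhn vqbr xczf laic jtzd byr sjiw
Hunk 3: at line 2 remove [ffnos,lrgqb,jhn] add [ugt,beqk,ovnp] -> 12 lines: uiorm qef zkjc ugt beqk ovnp vqbr xczf laic jtzd byr sjiw
Hunk 4: at line 8 remove [laic] add [fblu] -> 12 lines: uiorm qef zkjc ugt beqk ovnp vqbr xczf fblu jtzd byr sjiw
Hunk 5: at line 2 remove [zkjc] add [dxv,rifxg] -> 13 lines: uiorm qef dxv rifxg ugt beqk ovnp vqbr xczf fblu jtzd byr sjiw
Final line count: 13

Answer: 13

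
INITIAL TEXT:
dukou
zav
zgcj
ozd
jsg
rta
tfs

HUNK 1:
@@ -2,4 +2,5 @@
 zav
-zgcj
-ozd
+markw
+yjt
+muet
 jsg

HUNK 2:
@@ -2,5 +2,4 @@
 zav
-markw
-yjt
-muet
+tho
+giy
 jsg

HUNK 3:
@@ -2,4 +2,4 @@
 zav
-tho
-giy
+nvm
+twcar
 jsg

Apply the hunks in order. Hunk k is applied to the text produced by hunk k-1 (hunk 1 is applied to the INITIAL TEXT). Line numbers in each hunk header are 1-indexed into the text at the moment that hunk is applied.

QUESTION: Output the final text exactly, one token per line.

Hunk 1: at line 2 remove [zgcj,ozd] add [markw,yjt,muet] -> 8 lines: dukou zav markw yjt muet jsg rta tfs
Hunk 2: at line 2 remove [markw,yjt,muet] add [tho,giy] -> 7 lines: dukou zav tho giy jsg rta tfs
Hunk 3: at line 2 remove [tho,giy] add [nvm,twcar] -> 7 lines: dukou zav nvm twcar jsg rta tfs

Answer: dukou
zav
nvm
twcar
jsg
rta
tfs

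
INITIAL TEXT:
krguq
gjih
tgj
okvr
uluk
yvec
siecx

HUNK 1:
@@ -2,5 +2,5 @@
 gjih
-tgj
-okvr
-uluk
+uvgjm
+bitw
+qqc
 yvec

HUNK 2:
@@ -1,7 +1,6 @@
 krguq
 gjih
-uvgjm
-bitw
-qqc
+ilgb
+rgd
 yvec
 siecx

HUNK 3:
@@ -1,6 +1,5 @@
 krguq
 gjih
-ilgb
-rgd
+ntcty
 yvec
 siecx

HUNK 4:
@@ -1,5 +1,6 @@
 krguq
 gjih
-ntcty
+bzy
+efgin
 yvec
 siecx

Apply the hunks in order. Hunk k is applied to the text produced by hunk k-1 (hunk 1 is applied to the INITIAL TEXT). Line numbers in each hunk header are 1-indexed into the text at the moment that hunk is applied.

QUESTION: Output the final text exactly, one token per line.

Answer: krguq
gjih
bzy
efgin
yvec
siecx

Derivation:
Hunk 1: at line 2 remove [tgj,okvr,uluk] add [uvgjm,bitw,qqc] -> 7 lines: krguq gjih uvgjm bitw qqc yvec siecx
Hunk 2: at line 1 remove [uvgjm,bitw,qqc] add [ilgb,rgd] -> 6 lines: krguq gjih ilgb rgd yvec siecx
Hunk 3: at line 1 remove [ilgb,rgd] add [ntcty] -> 5 lines: krguq gjih ntcty yvec siecx
Hunk 4: at line 1 remove [ntcty] add [bzy,efgin] -> 6 lines: krguq gjih bzy efgin yvec siecx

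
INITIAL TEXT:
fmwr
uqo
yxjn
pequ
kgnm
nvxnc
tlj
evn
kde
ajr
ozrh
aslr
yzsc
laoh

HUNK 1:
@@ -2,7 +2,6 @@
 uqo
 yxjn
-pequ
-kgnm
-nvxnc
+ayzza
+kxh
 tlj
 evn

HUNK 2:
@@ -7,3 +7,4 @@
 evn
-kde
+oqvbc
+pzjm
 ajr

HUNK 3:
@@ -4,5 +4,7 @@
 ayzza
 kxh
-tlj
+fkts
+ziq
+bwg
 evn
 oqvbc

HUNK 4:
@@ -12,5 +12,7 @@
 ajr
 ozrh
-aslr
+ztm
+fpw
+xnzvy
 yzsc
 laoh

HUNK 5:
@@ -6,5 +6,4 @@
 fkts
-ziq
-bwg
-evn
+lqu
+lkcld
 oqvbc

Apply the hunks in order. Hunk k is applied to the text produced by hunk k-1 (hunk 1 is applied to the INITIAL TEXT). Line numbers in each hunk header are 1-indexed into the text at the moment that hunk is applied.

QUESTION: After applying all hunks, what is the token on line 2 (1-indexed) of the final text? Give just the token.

Answer: uqo

Derivation:
Hunk 1: at line 2 remove [pequ,kgnm,nvxnc] add [ayzza,kxh] -> 13 lines: fmwr uqo yxjn ayzza kxh tlj evn kde ajr ozrh aslr yzsc laoh
Hunk 2: at line 7 remove [kde] add [oqvbc,pzjm] -> 14 lines: fmwr uqo yxjn ayzza kxh tlj evn oqvbc pzjm ajr ozrh aslr yzsc laoh
Hunk 3: at line 4 remove [tlj] add [fkts,ziq,bwg] -> 16 lines: fmwr uqo yxjn ayzza kxh fkts ziq bwg evn oqvbc pzjm ajr ozrh aslr yzsc laoh
Hunk 4: at line 12 remove [aslr] add [ztm,fpw,xnzvy] -> 18 lines: fmwr uqo yxjn ayzza kxh fkts ziq bwg evn oqvbc pzjm ajr ozrh ztm fpw xnzvy yzsc laoh
Hunk 5: at line 6 remove [ziq,bwg,evn] add [lqu,lkcld] -> 17 lines: fmwr uqo yxjn ayzza kxh fkts lqu lkcld oqvbc pzjm ajr ozrh ztm fpw xnzvy yzsc laoh
Final line 2: uqo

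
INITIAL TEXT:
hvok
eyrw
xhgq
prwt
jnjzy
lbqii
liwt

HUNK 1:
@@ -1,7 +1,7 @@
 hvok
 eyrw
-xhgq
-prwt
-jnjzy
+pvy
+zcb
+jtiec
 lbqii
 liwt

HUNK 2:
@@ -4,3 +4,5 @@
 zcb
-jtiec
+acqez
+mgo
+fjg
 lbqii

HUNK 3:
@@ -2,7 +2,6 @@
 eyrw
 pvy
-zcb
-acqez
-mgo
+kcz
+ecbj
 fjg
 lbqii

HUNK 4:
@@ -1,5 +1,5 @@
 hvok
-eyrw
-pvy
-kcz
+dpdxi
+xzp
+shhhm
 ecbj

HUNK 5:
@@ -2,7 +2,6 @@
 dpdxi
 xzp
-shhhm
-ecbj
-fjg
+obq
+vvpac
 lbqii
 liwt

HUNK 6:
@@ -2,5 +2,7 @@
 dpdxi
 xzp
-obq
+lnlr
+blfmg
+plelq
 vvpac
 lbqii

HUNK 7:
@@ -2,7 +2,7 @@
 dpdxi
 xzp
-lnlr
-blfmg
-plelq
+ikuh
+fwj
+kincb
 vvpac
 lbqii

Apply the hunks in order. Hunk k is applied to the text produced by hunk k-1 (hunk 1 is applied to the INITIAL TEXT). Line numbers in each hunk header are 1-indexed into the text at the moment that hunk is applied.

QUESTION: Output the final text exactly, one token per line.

Answer: hvok
dpdxi
xzp
ikuh
fwj
kincb
vvpac
lbqii
liwt

Derivation:
Hunk 1: at line 1 remove [xhgq,prwt,jnjzy] add [pvy,zcb,jtiec] -> 7 lines: hvok eyrw pvy zcb jtiec lbqii liwt
Hunk 2: at line 4 remove [jtiec] add [acqez,mgo,fjg] -> 9 lines: hvok eyrw pvy zcb acqez mgo fjg lbqii liwt
Hunk 3: at line 2 remove [zcb,acqez,mgo] add [kcz,ecbj] -> 8 lines: hvok eyrw pvy kcz ecbj fjg lbqii liwt
Hunk 4: at line 1 remove [eyrw,pvy,kcz] add [dpdxi,xzp,shhhm] -> 8 lines: hvok dpdxi xzp shhhm ecbj fjg lbqii liwt
Hunk 5: at line 2 remove [shhhm,ecbj,fjg] add [obq,vvpac] -> 7 lines: hvok dpdxi xzp obq vvpac lbqii liwt
Hunk 6: at line 2 remove [obq] add [lnlr,blfmg,plelq] -> 9 lines: hvok dpdxi xzp lnlr blfmg plelq vvpac lbqii liwt
Hunk 7: at line 2 remove [lnlr,blfmg,plelq] add [ikuh,fwj,kincb] -> 9 lines: hvok dpdxi xzp ikuh fwj kincb vvpac lbqii liwt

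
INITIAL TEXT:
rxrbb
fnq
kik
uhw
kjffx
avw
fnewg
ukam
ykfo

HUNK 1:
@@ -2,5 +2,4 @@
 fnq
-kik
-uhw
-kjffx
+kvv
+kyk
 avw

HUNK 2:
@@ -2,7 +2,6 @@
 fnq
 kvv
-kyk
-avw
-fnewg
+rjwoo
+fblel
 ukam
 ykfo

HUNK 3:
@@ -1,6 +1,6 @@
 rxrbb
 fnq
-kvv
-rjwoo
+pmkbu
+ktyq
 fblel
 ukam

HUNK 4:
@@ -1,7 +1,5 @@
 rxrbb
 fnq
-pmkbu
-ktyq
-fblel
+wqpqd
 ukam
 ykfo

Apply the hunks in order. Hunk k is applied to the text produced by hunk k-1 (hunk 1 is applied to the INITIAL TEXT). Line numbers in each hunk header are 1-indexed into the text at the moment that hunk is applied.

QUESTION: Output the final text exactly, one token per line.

Answer: rxrbb
fnq
wqpqd
ukam
ykfo

Derivation:
Hunk 1: at line 2 remove [kik,uhw,kjffx] add [kvv,kyk] -> 8 lines: rxrbb fnq kvv kyk avw fnewg ukam ykfo
Hunk 2: at line 2 remove [kyk,avw,fnewg] add [rjwoo,fblel] -> 7 lines: rxrbb fnq kvv rjwoo fblel ukam ykfo
Hunk 3: at line 1 remove [kvv,rjwoo] add [pmkbu,ktyq] -> 7 lines: rxrbb fnq pmkbu ktyq fblel ukam ykfo
Hunk 4: at line 1 remove [pmkbu,ktyq,fblel] add [wqpqd] -> 5 lines: rxrbb fnq wqpqd ukam ykfo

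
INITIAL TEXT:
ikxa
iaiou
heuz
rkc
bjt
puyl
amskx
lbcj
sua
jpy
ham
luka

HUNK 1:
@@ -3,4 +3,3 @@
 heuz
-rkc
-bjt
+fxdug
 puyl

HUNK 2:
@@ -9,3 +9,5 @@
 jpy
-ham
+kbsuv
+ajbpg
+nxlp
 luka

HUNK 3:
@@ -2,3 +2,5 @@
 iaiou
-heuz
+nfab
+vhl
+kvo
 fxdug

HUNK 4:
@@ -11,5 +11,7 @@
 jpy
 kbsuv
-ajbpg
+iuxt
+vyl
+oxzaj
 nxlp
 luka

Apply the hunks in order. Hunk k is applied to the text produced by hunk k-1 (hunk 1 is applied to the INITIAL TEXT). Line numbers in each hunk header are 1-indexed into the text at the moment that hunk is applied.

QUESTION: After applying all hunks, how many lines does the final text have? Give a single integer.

Hunk 1: at line 3 remove [rkc,bjt] add [fxdug] -> 11 lines: ikxa iaiou heuz fxdug puyl amskx lbcj sua jpy ham luka
Hunk 2: at line 9 remove [ham] add [kbsuv,ajbpg,nxlp] -> 13 lines: ikxa iaiou heuz fxdug puyl amskx lbcj sua jpy kbsuv ajbpg nxlp luka
Hunk 3: at line 2 remove [heuz] add [nfab,vhl,kvo] -> 15 lines: ikxa iaiou nfab vhl kvo fxdug puyl amskx lbcj sua jpy kbsuv ajbpg nxlp luka
Hunk 4: at line 11 remove [ajbpg] add [iuxt,vyl,oxzaj] -> 17 lines: ikxa iaiou nfab vhl kvo fxdug puyl amskx lbcj sua jpy kbsuv iuxt vyl oxzaj nxlp luka
Final line count: 17

Answer: 17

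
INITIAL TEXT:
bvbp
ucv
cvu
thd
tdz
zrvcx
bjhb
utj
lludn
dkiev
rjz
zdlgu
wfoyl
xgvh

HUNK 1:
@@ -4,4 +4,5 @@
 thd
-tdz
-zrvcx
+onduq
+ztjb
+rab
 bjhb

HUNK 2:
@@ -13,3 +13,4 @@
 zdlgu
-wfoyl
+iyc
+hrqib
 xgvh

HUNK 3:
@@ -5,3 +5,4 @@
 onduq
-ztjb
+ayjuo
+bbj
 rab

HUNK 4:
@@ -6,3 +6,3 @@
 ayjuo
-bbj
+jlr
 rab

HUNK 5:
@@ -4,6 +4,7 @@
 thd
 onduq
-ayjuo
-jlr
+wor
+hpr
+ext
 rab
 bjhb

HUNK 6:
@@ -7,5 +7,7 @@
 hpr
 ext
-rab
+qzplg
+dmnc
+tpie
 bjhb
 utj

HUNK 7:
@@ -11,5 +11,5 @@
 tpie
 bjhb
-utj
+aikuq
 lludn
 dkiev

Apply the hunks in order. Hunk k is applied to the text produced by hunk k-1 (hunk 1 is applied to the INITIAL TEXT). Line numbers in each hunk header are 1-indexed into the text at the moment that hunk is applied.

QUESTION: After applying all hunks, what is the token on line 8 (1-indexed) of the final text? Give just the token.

Answer: ext

Derivation:
Hunk 1: at line 4 remove [tdz,zrvcx] add [onduq,ztjb,rab] -> 15 lines: bvbp ucv cvu thd onduq ztjb rab bjhb utj lludn dkiev rjz zdlgu wfoyl xgvh
Hunk 2: at line 13 remove [wfoyl] add [iyc,hrqib] -> 16 lines: bvbp ucv cvu thd onduq ztjb rab bjhb utj lludn dkiev rjz zdlgu iyc hrqib xgvh
Hunk 3: at line 5 remove [ztjb] add [ayjuo,bbj] -> 17 lines: bvbp ucv cvu thd onduq ayjuo bbj rab bjhb utj lludn dkiev rjz zdlgu iyc hrqib xgvh
Hunk 4: at line 6 remove [bbj] add [jlr] -> 17 lines: bvbp ucv cvu thd onduq ayjuo jlr rab bjhb utj lludn dkiev rjz zdlgu iyc hrqib xgvh
Hunk 5: at line 4 remove [ayjuo,jlr] add [wor,hpr,ext] -> 18 lines: bvbp ucv cvu thd onduq wor hpr ext rab bjhb utj lludn dkiev rjz zdlgu iyc hrqib xgvh
Hunk 6: at line 7 remove [rab] add [qzplg,dmnc,tpie] -> 20 lines: bvbp ucv cvu thd onduq wor hpr ext qzplg dmnc tpie bjhb utj lludn dkiev rjz zdlgu iyc hrqib xgvh
Hunk 7: at line 11 remove [utj] add [aikuq] -> 20 lines: bvbp ucv cvu thd onduq wor hpr ext qzplg dmnc tpie bjhb aikuq lludn dkiev rjz zdlgu iyc hrqib xgvh
Final line 8: ext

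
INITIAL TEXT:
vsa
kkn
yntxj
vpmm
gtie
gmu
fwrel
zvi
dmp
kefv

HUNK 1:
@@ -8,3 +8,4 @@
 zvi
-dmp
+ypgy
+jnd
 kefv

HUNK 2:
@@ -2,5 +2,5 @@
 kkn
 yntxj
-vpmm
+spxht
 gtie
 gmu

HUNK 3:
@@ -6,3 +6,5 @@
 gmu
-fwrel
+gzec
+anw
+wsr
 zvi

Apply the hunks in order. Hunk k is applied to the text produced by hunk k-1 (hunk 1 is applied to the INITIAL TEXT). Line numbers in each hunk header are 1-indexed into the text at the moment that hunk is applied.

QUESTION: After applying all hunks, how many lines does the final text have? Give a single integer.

Hunk 1: at line 8 remove [dmp] add [ypgy,jnd] -> 11 lines: vsa kkn yntxj vpmm gtie gmu fwrel zvi ypgy jnd kefv
Hunk 2: at line 2 remove [vpmm] add [spxht] -> 11 lines: vsa kkn yntxj spxht gtie gmu fwrel zvi ypgy jnd kefv
Hunk 3: at line 6 remove [fwrel] add [gzec,anw,wsr] -> 13 lines: vsa kkn yntxj spxht gtie gmu gzec anw wsr zvi ypgy jnd kefv
Final line count: 13

Answer: 13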